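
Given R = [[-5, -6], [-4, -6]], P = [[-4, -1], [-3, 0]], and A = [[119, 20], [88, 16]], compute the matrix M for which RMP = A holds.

M = [[4, 5], [0, -2]]

Isolating M: multiply by R⁻¹ from the left and P⁻¹ from the right, so M = R⁻¹AP⁻¹.
det R = 6; the adjugate gives R⁻¹ = [[-1, 1], [2/3, -5/6]].
P has determinant -3; P⁻¹ = [[0, -1/3], [-1, 4/3]].
R⁻¹A = [[-31, -4], [6, 0]].
M = (R⁻¹A)P⁻¹ = [[4, 5], [0, -2]].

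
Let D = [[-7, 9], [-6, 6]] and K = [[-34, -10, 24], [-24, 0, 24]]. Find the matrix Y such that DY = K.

Left-multiplying both sides by D⁻¹ gives Y = D⁻¹K.
det D = 12; the adjugate gives D⁻¹ = [[1/2, -3/4], [1/2, -7/12]].
Y = D⁻¹K = [[1/2, -3/4], [1/2, -7/12]] · [[-34, -10, 24], [-24, 0, 24]] = [[1, -5, -6], [-3, -5, -2]].

Y = [[1, -5, -6], [-3, -5, -2]]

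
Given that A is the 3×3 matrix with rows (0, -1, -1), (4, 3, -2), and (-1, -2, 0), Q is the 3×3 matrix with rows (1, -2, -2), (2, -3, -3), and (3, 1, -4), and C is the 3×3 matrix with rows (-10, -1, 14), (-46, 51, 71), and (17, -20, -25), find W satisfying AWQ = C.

W = [[-4, 3, 3], [2, -5, -2], [-1, 5, 5]]

Left-multiply by A⁻¹ and right-multiply by Q⁻¹: W = A⁻¹CQ⁻¹.
A has determinant 3; A⁻¹ = [[-4/3, 2/3, 5/3], [2/3, -1/3, -4/3], [-5/3, 1/3, 4/3]].
Q has determinant -5; Q⁻¹ = [[-3, 2, 0], [1/5, -2/5, 1/5], [-11/5, 7/5, -1/5]].
A⁻¹C = [[11, 2, -13], [-14, 9, 19], [24, -8, -33]].
W = (A⁻¹C)Q⁻¹ = [[-4, 3, 3], [2, -5, -2], [-1, 5, 5]].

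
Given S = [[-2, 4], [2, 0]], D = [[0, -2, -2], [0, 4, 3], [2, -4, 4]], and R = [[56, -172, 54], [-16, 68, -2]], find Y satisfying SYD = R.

Y = S⁻¹RD⁻¹ (apply S⁻¹ on the left and D⁻¹ on the right).
S has determinant -8; S⁻¹ = [[0, 1/2], [1/4, 1/4]].
det D = 4; the adjugate gives D⁻¹ = [[7, 4, 1/2], [3/2, 1, 0], [-2, -1, 0]].
S⁻¹R = [[-8, 34, -1], [10, -26, 13]].
Y = (S⁻¹R)D⁻¹ = [[-3, 3, -4], [5, 1, 5]].

Y = [[-3, 3, -4], [5, 1, 5]]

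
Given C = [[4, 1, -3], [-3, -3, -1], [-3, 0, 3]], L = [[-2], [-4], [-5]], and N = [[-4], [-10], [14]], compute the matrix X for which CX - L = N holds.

X = [[2], [1], [5]]

CX = N + L = [[-6], [-14], [9]].
Since C multiplies X on the left, X = C⁻¹(N + L).
det C = 3; the adjugate gives C⁻¹ = [[-3, -1, -10/3], [4, 1, 13/3], [-3, -1, -3]].
X = C⁻¹(N + L) = [[2], [1], [5]].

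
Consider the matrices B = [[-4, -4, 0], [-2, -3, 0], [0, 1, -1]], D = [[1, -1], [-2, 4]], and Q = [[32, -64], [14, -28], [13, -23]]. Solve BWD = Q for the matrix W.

Left-multiply by B⁻¹ and right-multiply by D⁻¹: W = B⁻¹QD⁻¹.
B has determinant -4; B⁻¹ = [[-3/4, 1, 0], [1/2, -1, 0], [1/2, -1, -1]].
D has determinant 2; D⁻¹ = [[2, 1/2], [1, 1/2]].
B⁻¹Q = [[-10, 20], [2, -4], [-11, 19]].
W = (B⁻¹Q)D⁻¹ = [[0, 5], [0, -1], [-3, 4]].

W = [[0, 5], [0, -1], [-3, 4]]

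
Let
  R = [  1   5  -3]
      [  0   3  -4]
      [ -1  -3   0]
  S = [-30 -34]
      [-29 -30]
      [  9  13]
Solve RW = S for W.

Left-multiplying both sides by R⁻¹ gives W = R⁻¹S.
det R = -1; the adjugate gives R⁻¹ = [[12, -9, 11], [-4, 3, -4], [-3, 2, -3]].
W = R⁻¹S = [[12, -9, 11], [-4, 3, -4], [-3, 2, -3]] · [[-30, -34], [-29, -30], [9, 13]] = [[0, 5], [-3, -6], [5, 3]].

W = [[0, 5], [-3, -6], [5, 3]]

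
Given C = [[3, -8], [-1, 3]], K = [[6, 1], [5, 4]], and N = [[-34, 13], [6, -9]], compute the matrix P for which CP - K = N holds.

P = [[4, 2], [5, -1]]

CP = N + K = [[-28, 14], [11, -5]].
Left-multiplying both sides by C⁻¹ gives P = C⁻¹(N + K).
C has determinant 1; C⁻¹ = [[3, 8], [1, 3]].
P = C⁻¹(N + K) = [[4, 2], [5, -1]].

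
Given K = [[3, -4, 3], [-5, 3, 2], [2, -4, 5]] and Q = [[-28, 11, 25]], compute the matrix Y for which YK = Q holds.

Y = [[-5, 5, 6]]

Right-multiplying both sides by K⁻¹ gives Y = QK⁻¹.
det K = -5, so K⁻¹ = [[-23/5, -8/5, 17/5], [-29/5, -9/5, 21/5], [-14/5, -4/5, 11/5]].
Y = QK⁻¹ = [[-28, 11, 25]] · [[-23/5, -8/5, 17/5], [-29/5, -9/5, 21/5], [-14/5, -4/5, 11/5]] = [[-5, 5, 6]].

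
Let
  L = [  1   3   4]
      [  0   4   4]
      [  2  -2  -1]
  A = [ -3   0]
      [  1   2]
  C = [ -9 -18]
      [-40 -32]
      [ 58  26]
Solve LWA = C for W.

Left-multiply by L⁻¹ and right-multiply by A⁻¹: W = L⁻¹CA⁻¹.
det L = -4, so L⁻¹ = [[-1, 5/4, 1], [-2, 9/4, 1], [2, -2, -1]].
det A = -6, so A⁻¹ = [[-1/3, 0], [1/6, 1/2]].
L⁻¹C = [[17, 4], [-14, -10], [4, 2]].
W = (L⁻¹C)A⁻¹ = [[-5, 2], [3, -5], [-1, 1]].

W = [[-5, 2], [3, -5], [-1, 1]]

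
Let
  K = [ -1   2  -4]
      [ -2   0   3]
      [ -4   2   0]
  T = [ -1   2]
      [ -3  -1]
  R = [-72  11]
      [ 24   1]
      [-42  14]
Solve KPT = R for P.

Isolating P: multiply by K⁻¹ from the left and T⁻¹ from the right, so P = K⁻¹RT⁻¹.
det K = -2; the adjugate gives K⁻¹ = [[3, 4, -3], [6, 8, -11/2], [2, 3, -2]].
det T = 7, so T⁻¹ = [[-1/7, -2/7], [3/7, -1/7]].
K⁻¹R = [[6, -5], [-9, -3], [12, -3]].
P = (K⁻¹R)T⁻¹ = [[-3, -1], [0, 3], [-3, -3]].

P = [[-3, -1], [0, 3], [-3, -3]]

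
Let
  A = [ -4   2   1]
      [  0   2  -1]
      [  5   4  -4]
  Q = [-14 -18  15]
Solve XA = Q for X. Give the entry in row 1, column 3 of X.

-2

A is on the right of X, so right-multiply by A⁻¹: X = QA⁻¹.
det A = -4; the adjugate gives A⁻¹ = [[1, -3, 1], [5/4, -11/4, 1], [5/2, -13/2, 2]].
X = QA⁻¹ = [[-14, -18, 15]] · [[1, -3, 1], [5/4, -11/4, 1], [5/2, -13/2, 2]] = [[1, -6, -2]].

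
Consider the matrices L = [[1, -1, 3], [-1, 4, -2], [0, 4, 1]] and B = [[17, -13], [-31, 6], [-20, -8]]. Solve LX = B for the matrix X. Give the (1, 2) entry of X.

-2

Left-multiplying both sides by L⁻¹ gives X = L⁻¹B.
det L = -1; the adjugate gives L⁻¹ = [[-12, -13, 10], [-1, -1, 1], [4, 4, -3]].
X = L⁻¹B = [[-12, -13, 10], [-1, -1, 1], [4, 4, -3]] · [[17, -13], [-31, 6], [-20, -8]] = [[-1, -2], [-6, -1], [4, -4]].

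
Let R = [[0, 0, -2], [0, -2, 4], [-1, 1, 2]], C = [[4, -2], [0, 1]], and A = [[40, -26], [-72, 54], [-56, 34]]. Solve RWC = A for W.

W = [[3, -3], [-1, -3], [-5, 3]]

Left-multiply by R⁻¹ and right-multiply by C⁻¹: W = R⁻¹AC⁻¹.
det R = 4, so R⁻¹ = [[-2, -1/2, -1], [-1, -1/2, 0], [-1/2, 0, 0]].
C has determinant 4; C⁻¹ = [[1/4, 1/2], [0, 1]].
R⁻¹A = [[12, -9], [-4, -1], [-20, 13]].
W = (R⁻¹A)C⁻¹ = [[3, -3], [-1, -3], [-5, 3]].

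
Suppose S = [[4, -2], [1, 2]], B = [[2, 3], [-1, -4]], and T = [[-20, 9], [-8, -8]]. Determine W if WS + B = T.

W = [[-5, -2], [-1, -3]]

WS = T − B = [[-22, 6], [-7, -4]].
S is on the right of W, so right-multiply by S⁻¹: W = (T − B)S⁻¹.
det S = 10; the adjugate gives S⁻¹ = [[1/5, 1/5], [-1/10, 2/5]].
W = (T − B)S⁻¹ = [[-5, -2], [-1, -3]].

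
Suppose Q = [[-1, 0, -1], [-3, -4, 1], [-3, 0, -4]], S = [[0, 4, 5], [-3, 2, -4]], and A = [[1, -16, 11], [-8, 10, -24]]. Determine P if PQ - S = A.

PQ = A + S = [[1, -12, 16], [-11, 12, -28]].
Since Q sits to the right of P, P = (A + S)Q⁻¹.
det Q = -4, so Q⁻¹ = [[-4, 0, 1], [15/4, -1/4, -1], [3, 0, -1]].
P = (A + S)Q⁻¹ = [[-1, 3, -3], [5, -3, 5]].

P = [[-1, 3, -3], [5, -3, 5]]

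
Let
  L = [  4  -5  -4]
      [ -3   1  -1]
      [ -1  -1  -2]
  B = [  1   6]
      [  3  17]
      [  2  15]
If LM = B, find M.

L is on the left of M, so left-multiply by L⁻¹: M = L⁻¹B.
det L = -3, so L⁻¹ = [[1, 2, -3], [5/3, 4, -16/3], [-4/3, -3, 11/3]].
M = L⁻¹B = [[1, 2, -3], [5/3, 4, -16/3], [-4/3, -3, 11/3]] · [[1, 6], [3, 17], [2, 15]] = [[1, -5], [3, -2], [-3, -4]].

M = [[1, -5], [3, -2], [-3, -4]]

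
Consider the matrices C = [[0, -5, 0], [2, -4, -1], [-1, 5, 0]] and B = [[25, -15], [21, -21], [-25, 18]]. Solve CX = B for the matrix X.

Since C multiplies X on the left, X = C⁻¹B.
det C = -5; the adjugate gives C⁻¹ = [[-1, 0, -1], [-1/5, 0, 0], [-6/5, -1, -2]].
X = C⁻¹B = [[-1, 0, -1], [-1/5, 0, 0], [-6/5, -1, -2]] · [[25, -15], [21, -21], [-25, 18]] = [[0, -3], [-5, 3], [-1, 3]].

X = [[0, -3], [-5, 3], [-1, 3]]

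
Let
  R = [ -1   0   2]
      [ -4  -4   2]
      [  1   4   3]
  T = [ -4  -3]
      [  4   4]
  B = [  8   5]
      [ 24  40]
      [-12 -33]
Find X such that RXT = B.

X = [[-5, -1], [-1, -5], [-4, -1]]

X = R⁻¹BT⁻¹ (apply R⁻¹ on the left and T⁻¹ on the right).
det R = -4, so R⁻¹ = [[5, -2, -2], [-7/2, 5/4, 3/2], [3, -1, -1]].
T has determinant -4; T⁻¹ = [[-1, -3/4], [1, 1]].
R⁻¹B = [[16, 11], [-16, -17], [12, 8]].
X = (R⁻¹B)T⁻¹ = [[-5, -1], [-1, -5], [-4, -1]].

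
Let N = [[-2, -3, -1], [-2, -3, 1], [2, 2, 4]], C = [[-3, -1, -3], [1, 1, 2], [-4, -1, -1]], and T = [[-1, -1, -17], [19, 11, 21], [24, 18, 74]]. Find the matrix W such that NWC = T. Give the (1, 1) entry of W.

-2

W = N⁻¹TC⁻¹ (apply N⁻¹ on the left and C⁻¹ on the right).
det N = -4; the adjugate gives N⁻¹ = [[7/2, -5/2, 3/2], [-5/2, 3/2, -1], [-1/2, 1/2, 0]].
det C = -5; the adjugate gives C⁻¹ = [[-1/5, -2/5, -1/5], [7/5, 9/5, -3/5], [-3/5, -1/5, 2/5]].
N⁻¹T = [[-15, -4, -1], [7, 1, 0], [10, 6, 19]].
W = (N⁻¹T)C⁻¹ = [[-2, -1, 5], [0, -1, -2], [-5, 3, 2]].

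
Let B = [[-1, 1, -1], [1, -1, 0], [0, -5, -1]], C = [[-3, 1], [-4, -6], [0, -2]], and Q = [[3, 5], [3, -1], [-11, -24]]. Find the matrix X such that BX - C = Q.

BX = Q + C = [[0, 6], [-1, -7], [-11, -26]].
Since B multiplies X on the left, X = B⁻¹(Q + C).
det B = 5, so B⁻¹ = [[1/5, 6/5, -1/5], [1/5, 1/5, -1/5], [-1, -1, 0]].
X = B⁻¹(Q + C) = [[1, -2], [2, 5], [1, 1]].

X = [[1, -2], [2, 5], [1, 1]]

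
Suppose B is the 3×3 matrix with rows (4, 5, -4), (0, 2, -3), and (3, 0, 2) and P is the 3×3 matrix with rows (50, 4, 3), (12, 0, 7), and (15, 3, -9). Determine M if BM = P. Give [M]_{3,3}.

Since B multiplies M on the left, M = B⁻¹P.
det B = -5; the adjugate gives B⁻¹ = [[-4/5, 2, 7/5], [9/5, -4, -12/5], [6/5, -3, -8/5]].
M = B⁻¹P = [[-4/5, 2, 7/5], [9/5, -4, -12/5], [6/5, -3, -8/5]] · [[50, 4, 3], [12, 0, 7], [15, 3, -9]] = [[5, 1, -1], [6, 0, -1], [0, 0, -3]].

-3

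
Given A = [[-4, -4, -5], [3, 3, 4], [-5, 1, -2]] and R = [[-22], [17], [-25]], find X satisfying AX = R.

X = [[4], [-1], [2]]

Left-multiplying both sides by A⁻¹ gives X = A⁻¹R.
det A = 6; the adjugate gives A⁻¹ = [[-5/3, -13/6, -1/6], [-7/3, -17/6, 1/6], [3, 4, 0]].
X = A⁻¹R = [[-5/3, -13/6, -1/6], [-7/3, -17/6, 1/6], [3, 4, 0]] · [[-22], [17], [-25]] = [[4], [-1], [2]].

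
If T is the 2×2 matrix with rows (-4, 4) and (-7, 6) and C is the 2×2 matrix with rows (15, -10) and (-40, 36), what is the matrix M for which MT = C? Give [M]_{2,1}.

3

Since T sits to the right of M, M = CT⁻¹.
det T = 4, so T⁻¹ = [[3/2, -1], [7/4, -1]].
M = CT⁻¹ = [[15, -10], [-40, 36]] · [[3/2, -1], [7/4, -1]] = [[5, -5], [3, 4]].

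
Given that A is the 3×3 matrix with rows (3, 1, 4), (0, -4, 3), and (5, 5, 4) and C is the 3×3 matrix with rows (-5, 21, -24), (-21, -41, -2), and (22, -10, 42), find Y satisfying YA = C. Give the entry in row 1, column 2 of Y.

-4

A is on the right of Y, so right-multiply by A⁻¹: Y = CA⁻¹.
det A = 2, so A⁻¹ = [[-31/2, 8, 19/2], [15/2, -4, -9/2], [10, -5, -6]].
Y = CA⁻¹ = [[-5, 21, -24], [-21, -41, -2], [22, -10, 42]] · [[-31/2, 8, 19/2], [15/2, -4, -9/2], [10, -5, -6]] = [[-5, -4, 2], [-2, 6, -3], [4, 6, 2]].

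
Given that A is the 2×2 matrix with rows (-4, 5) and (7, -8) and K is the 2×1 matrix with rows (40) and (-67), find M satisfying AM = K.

Left-multiplying both sides by A⁻¹ gives M = A⁻¹K.
det A = -3; the adjugate gives A⁻¹ = [[8/3, 5/3], [7/3, 4/3]].
M = A⁻¹K = [[8/3, 5/3], [7/3, 4/3]] · [[40], [-67]] = [[-5], [4]].

M = [[-5], [4]]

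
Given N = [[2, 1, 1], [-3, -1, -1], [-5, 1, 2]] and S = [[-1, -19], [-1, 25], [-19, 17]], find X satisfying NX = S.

X = [[2, -6], [-1, -1], [-4, -6]]

Since N multiplies X on the left, X = N⁻¹S.
N has determinant 1; N⁻¹ = [[-1, -1, 0], [11, 9, -1], [-8, -7, 1]].
X = N⁻¹S = [[-1, -1, 0], [11, 9, -1], [-8, -7, 1]] · [[-1, -19], [-1, 25], [-19, 17]] = [[2, -6], [-1, -1], [-4, -6]].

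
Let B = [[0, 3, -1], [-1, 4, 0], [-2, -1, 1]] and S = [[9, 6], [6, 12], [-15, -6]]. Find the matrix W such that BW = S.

Left-multiplying both sides by B⁻¹ gives W = B⁻¹S.
det B = -6, so B⁻¹ = [[-2/3, 1/3, -2/3], [-1/6, 1/3, -1/6], [-3/2, 1, -1/2]].
W = B⁻¹S = [[-2/3, 1/3, -2/3], [-1/6, 1/3, -1/6], [-3/2, 1, -1/2]] · [[9, 6], [6, 12], [-15, -6]] = [[6, 4], [3, 4], [0, 6]].

W = [[6, 4], [3, 4], [0, 6]]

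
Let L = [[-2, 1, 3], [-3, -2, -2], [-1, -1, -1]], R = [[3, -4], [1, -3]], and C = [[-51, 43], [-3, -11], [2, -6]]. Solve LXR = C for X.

X = [[4, -5], [1, 2], [-5, 1]]

Left-multiply by L⁻¹ and right-multiply by R⁻¹: X = L⁻¹CR⁻¹.
L has determinant 2; L⁻¹ = [[0, -1, 2], [-1/2, 5/2, -13/2], [1/2, -3/2, 7/2]].
R has determinant -5; R⁻¹ = [[3/5, -4/5], [1/5, -3/5]].
L⁻¹C = [[7, -1], [5, -10], [-14, 17]].
X = (L⁻¹C)R⁻¹ = [[4, -5], [1, 2], [-5, 1]].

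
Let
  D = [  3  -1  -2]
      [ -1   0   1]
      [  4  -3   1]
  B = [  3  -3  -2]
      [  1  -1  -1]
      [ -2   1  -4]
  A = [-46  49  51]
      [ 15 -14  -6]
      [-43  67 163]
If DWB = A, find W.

Left-multiply by D⁻¹ and right-multiply by B⁻¹: W = D⁻¹AB⁻¹.
D has determinant -2; D⁻¹ = [[-3/2, -7/2, 1/2], [-5/2, -11/2, 1/2], [-3/2, -5/2, 1/2]].
det B = -1, so B⁻¹ = [[-5, 14, -1], [-6, 16, -1], [1, -3, 0]].
D⁻¹A = [[-5, 9, 26], [11, -12, -13], [10, -5, 20]].
W = (D⁻¹A)B⁻¹ = [[-3, -4, -4], [4, 1, 1], [0, 0, -5]].

W = [[-3, -4, -4], [4, 1, 1], [0, 0, -5]]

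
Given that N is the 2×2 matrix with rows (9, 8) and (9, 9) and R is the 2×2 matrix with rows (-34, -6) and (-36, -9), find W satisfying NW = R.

W = [[-2, 2], [-2, -3]]

Since N multiplies W on the left, W = N⁻¹R.
det N = 9, so N⁻¹ = [[1, -8/9], [-1, 1]].
W = N⁻¹R = [[1, -8/9], [-1, 1]] · [[-34, -6], [-36, -9]] = [[-2, 2], [-2, -3]].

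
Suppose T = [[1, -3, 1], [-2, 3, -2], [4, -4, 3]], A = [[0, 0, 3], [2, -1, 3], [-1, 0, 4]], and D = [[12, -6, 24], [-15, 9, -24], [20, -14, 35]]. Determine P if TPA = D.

P = [[-4, 1, 3], [-3, -1, 1], [-3, 2, 0]]

Isolating P: multiply by T⁻¹ from the left and A⁻¹ from the right, so P = T⁻¹DA⁻¹.
det T = 3, so T⁻¹ = [[1/3, 5/3, 1], [-2/3, -1/3, 0], [-4/3, -8/3, -1]].
det A = -3; the adjugate gives A⁻¹ = [[4/3, 0, -1], [11/3, -1, -2], [1/3, 0, 0]].
T⁻¹D = [[-1, -1, 3], [-3, 1, -8], [4, -2, -3]].
P = (T⁻¹D)A⁻¹ = [[-4, 1, 3], [-3, -1, 1], [-3, 2, 0]].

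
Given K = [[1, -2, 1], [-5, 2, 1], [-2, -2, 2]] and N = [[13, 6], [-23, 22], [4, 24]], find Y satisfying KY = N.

Left-multiplying both sides by K⁻¹ gives Y = K⁻¹N.
K has determinant 4; K⁻¹ = [[3/2, 1/2, -1], [2, 1, -3/2], [7/2, 3/2, -2]].
Y = K⁻¹N = [[3/2, 1/2, -1], [2, 1, -3/2], [7/2, 3/2, -2]] · [[13, 6], [-23, 22], [4, 24]] = [[4, -4], [-3, -2], [3, 6]].

Y = [[4, -4], [-3, -2], [3, 6]]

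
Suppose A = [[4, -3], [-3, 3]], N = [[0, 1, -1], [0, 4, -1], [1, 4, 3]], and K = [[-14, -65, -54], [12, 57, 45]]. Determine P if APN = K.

Left-multiply by A⁻¹ and right-multiply by N⁻¹: P = A⁻¹KN⁻¹.
det A = 3, so A⁻¹ = [[1, 1], [1, 4/3]].
det N = 3, so N⁻¹ = [[16/3, -7/3, 1], [-1/3, 1/3, 0], [-4/3, 1/3, 0]].
A⁻¹K = [[-2, -8, -9], [2, 11, 6]].
P = (A⁻¹K)N⁻¹ = [[4, -1, -2], [-1, 1, 2]].

P = [[4, -1, -2], [-1, 1, 2]]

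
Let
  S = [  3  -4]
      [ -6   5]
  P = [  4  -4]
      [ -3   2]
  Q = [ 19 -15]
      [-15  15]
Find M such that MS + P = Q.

M = [[-1, -3], [-2, 1]]

MS = Q − P = [[15, -11], [-12, 13]].
Since S sits to the right of M, M = (Q − P)S⁻¹.
det S = -9; the adjugate gives S⁻¹ = [[-5/9, -4/9], [-2/3, -1/3]].
M = (Q − P)S⁻¹ = [[-1, -3], [-2, 1]].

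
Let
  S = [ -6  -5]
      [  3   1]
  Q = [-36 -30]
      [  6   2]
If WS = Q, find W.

S is on the right of W, so right-multiply by S⁻¹: W = QS⁻¹.
S has determinant 9; S⁻¹ = [[1/9, 5/9], [-1/3, -2/3]].
W = QS⁻¹ = [[-36, -30], [6, 2]] · [[1/9, 5/9], [-1/3, -2/3]] = [[6, 0], [0, 2]].

W = [[6, 0], [0, 2]]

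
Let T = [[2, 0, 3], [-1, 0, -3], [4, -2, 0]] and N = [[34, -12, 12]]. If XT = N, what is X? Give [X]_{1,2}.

2

Right-multiplying both sides by T⁻¹ gives X = NT⁻¹.
T has determinant -6; T⁻¹ = [[1, 1, 0], [2, 2, -1/2], [-1/3, -2/3, 0]].
X = NT⁻¹ = [[34, -12, 12]] · [[1, 1, 0], [2, 2, -1/2], [-1/3, -2/3, 0]] = [[6, 2, 6]].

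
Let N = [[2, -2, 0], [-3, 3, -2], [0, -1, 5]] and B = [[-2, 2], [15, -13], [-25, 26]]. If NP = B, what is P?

Left-multiplying both sides by N⁻¹ gives P = N⁻¹B.
N has determinant -4; N⁻¹ = [[-13/4, -5/2, -1], [-15/4, -5/2, -1], [-3/4, -1/2, 0]].
P = N⁻¹B = [[-13/4, -5/2, -1], [-15/4, -5/2, -1], [-3/4, -1/2, 0]] · [[-2, 2], [15, -13], [-25, 26]] = [[-6, 0], [-5, -1], [-6, 5]].

P = [[-6, 0], [-5, -1], [-6, 5]]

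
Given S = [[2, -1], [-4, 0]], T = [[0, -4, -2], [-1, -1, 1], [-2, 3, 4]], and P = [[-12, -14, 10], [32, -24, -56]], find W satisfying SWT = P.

W = [[-1, 4, 2], [-5, 0, 2]]

Isolating W: multiply by S⁻¹ from the left and T⁻¹ from the right, so W = S⁻¹PT⁻¹.
det S = -4; the adjugate gives S⁻¹ = [[0, -1/4], [-1, -1/2]].
det T = 2; the adjugate gives T⁻¹ = [[-7/2, 5, -3], [1, -2, 1], [-5/2, 4, -2]].
S⁻¹P = [[-8, 6, 14], [-4, 26, 18]].
W = (S⁻¹P)T⁻¹ = [[-1, 4, 2], [-5, 0, 2]].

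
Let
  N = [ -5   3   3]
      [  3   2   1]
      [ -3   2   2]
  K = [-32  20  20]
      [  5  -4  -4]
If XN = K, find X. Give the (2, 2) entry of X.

Since N sits to the right of X, X = KN⁻¹.
N has determinant -1; N⁻¹ = [[-2, 0, 3], [9, 1, -14], [-12, -1, 19]].
X = KN⁻¹ = [[-32, 20, 20], [5, -4, -4]] · [[-2, 0, 3], [9, 1, -14], [-12, -1, 19]] = [[4, 0, 4], [2, 0, -5]].

0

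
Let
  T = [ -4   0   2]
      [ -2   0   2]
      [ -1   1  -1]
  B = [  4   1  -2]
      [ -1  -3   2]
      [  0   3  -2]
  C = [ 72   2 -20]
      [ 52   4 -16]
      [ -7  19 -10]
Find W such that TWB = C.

W = [[-2, 2, 3], [-1, -3, 5], [3, -4, -4]]

Left-multiply by T⁻¹ and right-multiply by B⁻¹: W = T⁻¹CB⁻¹.
det T = 4; the adjugate gives T⁻¹ = [[-1/2, 1/2, 0], [-1, 3/2, 1], [-1/2, 1, 0]].
det B = 4, so B⁻¹ = [[0, -1, -1], [-1/2, -2, -3/2], [-3/4, -3, -11/4]].
T⁻¹C = [[-10, 1, 2], [-1, 23, -14], [16, 3, -6]].
W = (T⁻¹C)B⁻¹ = [[-2, 2, 3], [-1, -3, 5], [3, -4, -4]].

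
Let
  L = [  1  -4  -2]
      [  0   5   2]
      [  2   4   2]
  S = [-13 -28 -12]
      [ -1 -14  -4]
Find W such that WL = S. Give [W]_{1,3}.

-5

L is on the right of W, so right-multiply by L⁻¹: W = SL⁻¹.
L has determinant 6; L⁻¹ = [[1/3, 0, 1/3], [2/3, 1, -1/3], [-5/3, -2, 5/6]].
W = SL⁻¹ = [[-13, -28, -12], [-1, -14, -4]] · [[1/3, 0, 1/3], [2/3, 1, -1/3], [-5/3, -2, 5/6]] = [[-3, -4, -5], [-3, -6, 1]].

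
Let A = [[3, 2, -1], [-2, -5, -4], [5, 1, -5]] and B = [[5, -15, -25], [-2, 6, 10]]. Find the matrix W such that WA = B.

W = [[5, 5, 0], [-2, -2, 0]]

Right-multiplying both sides by A⁻¹ gives W = BA⁻¹.
det A = 4, so A⁻¹ = [[29/4, 9/4, -13/4], [-15/2, -5/2, 7/2], [23/4, 7/4, -11/4]].
W = BA⁻¹ = [[5, -15, -25], [-2, 6, 10]] · [[29/4, 9/4, -13/4], [-15/2, -5/2, 7/2], [23/4, 7/4, -11/4]] = [[5, 5, 0], [-2, -2, 0]].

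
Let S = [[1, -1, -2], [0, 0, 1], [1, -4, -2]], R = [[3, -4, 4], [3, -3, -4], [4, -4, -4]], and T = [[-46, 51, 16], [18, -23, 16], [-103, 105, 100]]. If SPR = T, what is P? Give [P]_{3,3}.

0

P = S⁻¹TR⁻¹ (apply S⁻¹ on the left and R⁻¹ on the right).
det S = 3, so S⁻¹ = [[4/3, 2, -1/3], [1/3, 0, -1/3], [0, 1, 0]].
det R = 4; the adjugate gives R⁻¹ = [[-1, -8, 7], [-1, -7, 6], [0, -1, 3/4]].
S⁻¹T = [[9, -13, 20], [19, -18, -28], [18, -23, 16]].
P = (S⁻¹T)R⁻¹ = [[4, -1, 0], [-1, 2, 4], [5, 1, 0]].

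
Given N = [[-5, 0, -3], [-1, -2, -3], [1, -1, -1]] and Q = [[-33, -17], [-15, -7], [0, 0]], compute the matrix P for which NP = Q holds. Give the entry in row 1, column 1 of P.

3

Left-multiplying both sides by N⁻¹ gives P = N⁻¹Q.
det N = -4; the adjugate gives N⁻¹ = [[1/4, -3/4, 3/2], [1, -2, 3], [-3/4, 5/4, -5/2]].
P = N⁻¹Q = [[1/4, -3/4, 3/2], [1, -2, 3], [-3/4, 5/4, -5/2]] · [[-33, -17], [-15, -7], [0, 0]] = [[3, 1], [-3, -3], [6, 4]].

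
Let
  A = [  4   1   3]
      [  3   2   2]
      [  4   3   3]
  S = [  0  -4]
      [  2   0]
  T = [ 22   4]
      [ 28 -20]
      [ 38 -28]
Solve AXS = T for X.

Left-multiply by A⁻¹ and right-multiply by S⁻¹: X = A⁻¹TS⁻¹.
det A = 2; the adjugate gives A⁻¹ = [[0, 3, -2], [-1/2, 0, 1/2], [1/2, -4, 5/2]].
S has determinant 8; S⁻¹ = [[0, 1/2], [-1/4, 0]].
A⁻¹T = [[8, -4], [8, -16], [-6, 12]].
X = (A⁻¹T)S⁻¹ = [[1, 4], [4, 4], [-3, -3]].

X = [[1, 4], [4, 4], [-3, -3]]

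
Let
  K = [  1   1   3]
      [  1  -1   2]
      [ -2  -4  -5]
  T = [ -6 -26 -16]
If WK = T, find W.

Since K sits to the right of W, W = TK⁻¹.
K has determinant -4; K⁻¹ = [[-13/4, 7/4, -5/4], [-1/4, -1/4, -1/4], [3/2, -1/2, 1/2]].
W = TK⁻¹ = [[-6, -26, -16]] · [[-13/4, 7/4, -5/4], [-1/4, -1/4, -1/4], [3/2, -1/2, 1/2]] = [[2, 4, 6]].

W = [[2, 4, 6]]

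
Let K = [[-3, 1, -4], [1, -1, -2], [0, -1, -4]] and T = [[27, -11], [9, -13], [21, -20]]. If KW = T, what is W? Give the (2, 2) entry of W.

Left-multiplying both sides by K⁻¹ gives W = K⁻¹T.
K has determinant 2; K⁻¹ = [[1, 4, -3], [2, 6, -5], [-1/2, -3/2, 1]].
W = K⁻¹T = [[1, 4, -3], [2, 6, -5], [-1/2, -3/2, 1]] · [[27, -11], [9, -13], [21, -20]] = [[0, -3], [3, 0], [-6, 5]].

0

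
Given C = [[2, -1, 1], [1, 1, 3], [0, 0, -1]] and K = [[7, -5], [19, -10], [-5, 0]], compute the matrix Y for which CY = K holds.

Since C multiplies Y on the left, Y = C⁻¹K.
C has determinant -3; C⁻¹ = [[1/3, 1/3, 4/3], [-1/3, 2/3, 5/3], [0, 0, -1]].
Y = C⁻¹K = [[1/3, 1/3, 4/3], [-1/3, 2/3, 5/3], [0, 0, -1]] · [[7, -5], [19, -10], [-5, 0]] = [[2, -5], [2, -5], [5, 0]].

Y = [[2, -5], [2, -5], [5, 0]]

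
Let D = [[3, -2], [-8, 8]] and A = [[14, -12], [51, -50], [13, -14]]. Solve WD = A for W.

D is on the right of W, so right-multiply by D⁻¹: W = AD⁻¹.
det D = 8, so D⁻¹ = [[1, 1/4], [1, 3/8]].
W = AD⁻¹ = [[14, -12], [51, -50], [13, -14]] · [[1, 1/4], [1, 3/8]] = [[2, -1], [1, -6], [-1, -2]].

W = [[2, -1], [1, -6], [-1, -2]]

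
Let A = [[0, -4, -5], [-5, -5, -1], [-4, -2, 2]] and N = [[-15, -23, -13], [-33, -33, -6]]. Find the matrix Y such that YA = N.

Since A sits to the right of Y, Y = NA⁻¹.
A has determinant -6; A⁻¹ = [[2, -3, 7/2], [-7/3, 10/3, -25/6], [5/3, -8/3, 10/3]].
Y = NA⁻¹ = [[-15, -23, -13], [-33, -33, -6]] · [[2, -3, 7/2], [-7/3, 10/3, -25/6], [5/3, -8/3, 10/3]] = [[2, 3, 0], [1, 5, 2]].

Y = [[2, 3, 0], [1, 5, 2]]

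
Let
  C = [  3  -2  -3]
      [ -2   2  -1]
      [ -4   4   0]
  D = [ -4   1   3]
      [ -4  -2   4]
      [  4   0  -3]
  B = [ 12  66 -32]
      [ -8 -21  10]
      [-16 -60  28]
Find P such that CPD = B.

P = [[3, -3, 1], [-4, 1, -3], [-1, 4, 3]]

Isolating P: multiply by C⁻¹ from the left and D⁻¹ from the right, so P = C⁻¹BD⁻¹.
det C = 4; the adjugate gives C⁻¹ = [[1, -3, 2], [1, -3, 9/4], [0, -1, 1/2]].
det D = 4, so D⁻¹ = [[3/2, 3/4, 5/2], [1, 0, 1], [2, 1, 3]].
C⁻¹B = [[4, 9, -6], [0, -6, 1], [0, -9, 4]].
P = (C⁻¹B)D⁻¹ = [[3, -3, 1], [-4, 1, -3], [-1, 4, 3]].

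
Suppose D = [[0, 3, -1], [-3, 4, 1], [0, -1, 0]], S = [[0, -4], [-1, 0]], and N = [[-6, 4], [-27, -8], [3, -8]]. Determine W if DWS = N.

W = D⁻¹NS⁻¹ (apply D⁻¹ on the left and S⁻¹ on the right).
det D = -3; the adjugate gives D⁻¹ = [[-1/3, -1/3, -7/3], [0, 0, -1], [-1, 0, -3]].
det S = -4; the adjugate gives S⁻¹ = [[0, -1], [-1/4, 0]].
D⁻¹N = [[4, 20], [-3, 8], [-3, 20]].
W = (D⁻¹N)S⁻¹ = [[-5, -4], [-2, 3], [-5, 3]].

W = [[-5, -4], [-2, 3], [-5, 3]]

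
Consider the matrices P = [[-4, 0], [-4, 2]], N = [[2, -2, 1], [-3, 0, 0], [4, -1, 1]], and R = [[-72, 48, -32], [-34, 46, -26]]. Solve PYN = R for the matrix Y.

Y = [[4, 2, 4], [-2, -1, 5]]

Isolating Y: multiply by P⁻¹ from the left and N⁻¹ from the right, so Y = P⁻¹RN⁻¹.
det P = -8, so P⁻¹ = [[-1/4, 0], [-1/2, 1/2]].
det N = -3; the adjugate gives N⁻¹ = [[0, -1/3, 0], [-1, 2/3, 1], [-1, 2, 2]].
P⁻¹R = [[18, -12, 8], [19, -1, 3]].
Y = (P⁻¹R)N⁻¹ = [[4, 2, 4], [-2, -1, 5]].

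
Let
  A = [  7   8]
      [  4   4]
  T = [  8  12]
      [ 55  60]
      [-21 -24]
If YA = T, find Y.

Right-multiplying both sides by A⁻¹ gives Y = TA⁻¹.
A has determinant -4; A⁻¹ = [[-1, 2], [1, -7/4]].
Y = TA⁻¹ = [[8, 12], [55, 60], [-21, -24]] · [[-1, 2], [1, -7/4]] = [[4, -5], [5, 5], [-3, 0]].

Y = [[4, -5], [5, 5], [-3, 0]]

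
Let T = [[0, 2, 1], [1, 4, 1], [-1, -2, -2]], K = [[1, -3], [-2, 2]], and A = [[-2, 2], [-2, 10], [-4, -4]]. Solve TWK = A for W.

Left-multiply by T⁻¹ and right-multiply by K⁻¹: W = T⁻¹AK⁻¹.
det T = 4, so T⁻¹ = [[-3/2, 1/2, -1/2], [1/4, 1/4, 1/4], [1/2, -1/2, -1/2]].
det K = -4; the adjugate gives K⁻¹ = [[-1/2, -3/4], [-1/2, -1/4]].
T⁻¹A = [[4, 4], [-2, 2], [2, -2]].
W = (T⁻¹A)K⁻¹ = [[-4, -4], [0, 1], [0, -1]].

W = [[-4, -4], [0, 1], [0, -1]]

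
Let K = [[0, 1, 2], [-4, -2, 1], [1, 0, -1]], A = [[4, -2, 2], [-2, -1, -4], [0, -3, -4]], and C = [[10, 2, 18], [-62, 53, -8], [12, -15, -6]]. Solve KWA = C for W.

Left-multiply by K⁻¹ and right-multiply by A⁻¹: W = K⁻¹CA⁻¹.
K has determinant 1; K⁻¹ = [[2, 1, 5], [-3, -2, -8], [2, 1, 4]].
det A = -4; the adjugate gives A⁻¹ = [[2, 7/2, -5/2], [2, 4, -3], [-3/2, -3, 2]].
K⁻¹C = [[18, -18, -2], [-2, 8, 10], [6, -3, 4]].
W = (K⁻¹C)A⁻¹ = [[3, -3, 5], [-3, -5, 1], [0, -3, 2]].

W = [[3, -3, 5], [-3, -5, 1], [0, -3, 2]]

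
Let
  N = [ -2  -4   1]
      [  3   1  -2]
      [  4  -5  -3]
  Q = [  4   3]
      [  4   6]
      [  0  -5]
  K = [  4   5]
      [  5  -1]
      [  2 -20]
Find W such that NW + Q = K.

NW = K − Q = [[0, 2], [1, -7], [2, -15]].
Since N multiplies W on the left, W = N⁻¹(K − Q).
N has determinant 3; N⁻¹ = [[-13/3, -17/3, 7/3], [1/3, 2/3, -1/3], [-19/3, -26/3, 10/3]].
W = N⁻¹(K − Q) = [[-1, -4], [0, 1], [-2, -2]].

W = [[-1, -4], [0, 1], [-2, -2]]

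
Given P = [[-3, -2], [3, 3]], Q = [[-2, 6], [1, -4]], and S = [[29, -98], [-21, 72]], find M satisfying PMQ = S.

M = [[5, -5], [-3, 2]]

Isolating M: multiply by P⁻¹ from the left and Q⁻¹ from the right, so M = P⁻¹SQ⁻¹.
det P = -3; the adjugate gives P⁻¹ = [[-1, -2/3], [1, 1]].
Q has determinant 2; Q⁻¹ = [[-2, -3], [-1/2, -1]].
P⁻¹S = [[-15, 50], [8, -26]].
M = (P⁻¹S)Q⁻¹ = [[5, -5], [-3, 2]].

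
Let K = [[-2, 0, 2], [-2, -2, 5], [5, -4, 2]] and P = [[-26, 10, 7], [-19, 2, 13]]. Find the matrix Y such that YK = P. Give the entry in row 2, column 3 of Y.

-3

Right-multiplying both sides by K⁻¹ gives Y = PK⁻¹.
K has determinant 4; K⁻¹ = [[4, -2, 1], [29/4, -7/2, 3/2], [9/2, -2, 1]].
Y = PK⁻¹ = [[-26, 10, 7], [-19, 2, 13]] · [[4, -2, 1], [29/4, -7/2, 3/2], [9/2, -2, 1]] = [[0, 3, -4], [-3, 5, -3]].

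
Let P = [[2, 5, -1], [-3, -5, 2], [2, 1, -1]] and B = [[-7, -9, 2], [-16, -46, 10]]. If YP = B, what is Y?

Y = [[-4, -3, -4], [-6, 4, 4]]

Since P sits to the right of Y, Y = BP⁻¹.
det P = 4; the adjugate gives P⁻¹ = [[3/4, 1, 5/4], [1/4, 0, -1/4], [7/4, 2, 5/4]].
Y = BP⁻¹ = [[-7, -9, 2], [-16, -46, 10]] · [[3/4, 1, 5/4], [1/4, 0, -1/4], [7/4, 2, 5/4]] = [[-4, -3, -4], [-6, 4, 4]].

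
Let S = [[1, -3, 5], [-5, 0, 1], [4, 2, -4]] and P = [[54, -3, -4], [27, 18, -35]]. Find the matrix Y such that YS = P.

Y = [[5, -5, 6], [-2, -1, 6]]

S is on the right of Y, so right-multiply by S⁻¹: Y = PS⁻¹.
S has determinant -4; S⁻¹ = [[1/2, 1/2, 3/4], [4, 6, 13/2], [5/2, 7/2, 15/4]].
Y = PS⁻¹ = [[54, -3, -4], [27, 18, -35]] · [[1/2, 1/2, 3/4], [4, 6, 13/2], [5/2, 7/2, 15/4]] = [[5, -5, 6], [-2, -1, 6]].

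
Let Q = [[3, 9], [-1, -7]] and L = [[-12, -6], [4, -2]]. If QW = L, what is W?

W = [[-4, -5], [0, 1]]

Since Q multiplies W on the left, W = Q⁻¹L.
det Q = -12, so Q⁻¹ = [[7/12, 3/4], [-1/12, -1/4]].
W = Q⁻¹L = [[7/12, 3/4], [-1/12, -1/4]] · [[-12, -6], [4, -2]] = [[-4, -5], [0, 1]].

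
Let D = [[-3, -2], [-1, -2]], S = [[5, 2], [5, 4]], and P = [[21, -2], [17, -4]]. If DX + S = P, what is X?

DX = P − S = [[16, -4], [12, -8]].
Left-multiplying both sides by D⁻¹ gives X = D⁻¹(P − S).
det D = 4; the adjugate gives D⁻¹ = [[-1/2, 1/2], [1/4, -3/4]].
X = D⁻¹(P − S) = [[-2, -2], [-5, 5]].

X = [[-2, -2], [-5, 5]]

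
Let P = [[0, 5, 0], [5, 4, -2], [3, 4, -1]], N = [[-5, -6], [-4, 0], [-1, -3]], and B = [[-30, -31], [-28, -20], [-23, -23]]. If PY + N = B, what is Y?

Y = [[0, 0], [-5, -5], [2, 0]]

PY = B − N = [[-25, -25], [-24, -20], [-22, -20]].
Since P multiplies Y on the left, Y = P⁻¹(B − N).
det P = -5, so P⁻¹ = [[-4/5, -1, 2], [1/5, 0, 0], [-8/5, -3, 5]].
Y = P⁻¹(B − N) = [[0, 0], [-5, -5], [2, 0]].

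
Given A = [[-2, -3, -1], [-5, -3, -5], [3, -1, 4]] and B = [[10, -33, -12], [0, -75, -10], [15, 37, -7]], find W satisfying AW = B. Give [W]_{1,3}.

Left-multiplying both sides by A⁻¹ gives W = A⁻¹B.
det A = 5, so A⁻¹ = [[-17/5, 13/5, 12/5], [1, -1, -1], [14/5, -11/5, -9/5]].
W = A⁻¹B = [[-17/5, 13/5, 12/5], [1, -1, -1], [14/5, -11/5, -9/5]] · [[10, -33, -12], [0, -75, -10], [15, 37, -7]] = [[2, 6, -2], [-5, 5, 5], [1, 6, 1]].

-2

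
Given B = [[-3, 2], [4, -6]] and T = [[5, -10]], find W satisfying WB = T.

W = [[1, 2]]

B is on the right of W, so right-multiply by B⁻¹: W = TB⁻¹.
det B = 10, so B⁻¹ = [[-3/5, -1/5], [-2/5, -3/10]].
W = TB⁻¹ = [[5, -10]] · [[-3/5, -1/5], [-2/5, -3/10]] = [[1, 2]].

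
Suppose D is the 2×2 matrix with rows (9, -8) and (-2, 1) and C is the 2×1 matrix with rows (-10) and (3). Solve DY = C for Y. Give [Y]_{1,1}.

-2

D is on the left of Y, so left-multiply by D⁻¹: Y = D⁻¹C.
det D = -7, so D⁻¹ = [[-1/7, -8/7], [-2/7, -9/7]].
Y = D⁻¹C = [[-1/7, -8/7], [-2/7, -9/7]] · [[-10], [3]] = [[-2], [-1]].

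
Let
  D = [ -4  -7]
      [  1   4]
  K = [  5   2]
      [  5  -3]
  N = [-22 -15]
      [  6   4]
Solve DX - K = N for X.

X = [[-1, 5], [3, -1]]

DX = N + K = [[-17, -13], [11, 1]].
D is on the left of X, so left-multiply by D⁻¹: X = D⁻¹(N + K).
det D = -9, so D⁻¹ = [[-4/9, -7/9], [1/9, 4/9]].
X = D⁻¹(N + K) = [[-1, 5], [3, -1]].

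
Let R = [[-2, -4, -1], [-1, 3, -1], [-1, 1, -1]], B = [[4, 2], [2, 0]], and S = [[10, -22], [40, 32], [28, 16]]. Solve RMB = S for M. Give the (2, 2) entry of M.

Isolating M: multiply by R⁻¹ from the left and B⁻¹ from the right, so M = R⁻¹SB⁻¹.
R has determinant 2; R⁻¹ = [[-1, -5/2, 7/2], [0, 1/2, -1/2], [1, 3, -5]].
B has determinant -4; B⁻¹ = [[0, 1/2], [1/2, -1]].
R⁻¹S = [[-12, -2], [6, 8], [-10, -6]].
M = (R⁻¹S)B⁻¹ = [[-1, -4], [4, -5], [-3, 1]].

-5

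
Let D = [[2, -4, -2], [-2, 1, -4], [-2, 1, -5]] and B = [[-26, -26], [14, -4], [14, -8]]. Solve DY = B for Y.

D is on the left of Y, so left-multiply by D⁻¹: Y = D⁻¹B.
det D = 6, so D⁻¹ = [[-1/6, -11/3, 3], [-1/3, -7/3, 2], [0, 1, -1]].
Y = D⁻¹B = [[-1/6, -11/3, 3], [-1/3, -7/3, 2], [0, 1, -1]] · [[-26, -26], [14, -4], [14, -8]] = [[-5, -5], [4, 2], [0, 4]].

Y = [[-5, -5], [4, 2], [0, 4]]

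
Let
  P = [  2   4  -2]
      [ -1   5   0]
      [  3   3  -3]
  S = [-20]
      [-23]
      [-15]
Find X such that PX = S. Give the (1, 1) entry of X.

-2

P is on the left of X, so left-multiply by P⁻¹: X = P⁻¹S.
det P = -6; the adjugate gives P⁻¹ = [[5/2, -1, -5/3], [1/2, 0, -1/3], [3, -1, -7/3]].
X = P⁻¹S = [[5/2, -1, -5/3], [1/2, 0, -1/3], [3, -1, -7/3]] · [[-20], [-23], [-15]] = [[-2], [-5], [-2]].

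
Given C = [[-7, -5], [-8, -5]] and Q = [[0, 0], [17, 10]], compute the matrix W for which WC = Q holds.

C is on the right of W, so right-multiply by C⁻¹: W = QC⁻¹.
det C = -5; the adjugate gives C⁻¹ = [[1, -1], [-8/5, 7/5]].
W = QC⁻¹ = [[0, 0], [17, 10]] · [[1, -1], [-8/5, 7/5]] = [[0, 0], [1, -3]].

W = [[0, 0], [1, -3]]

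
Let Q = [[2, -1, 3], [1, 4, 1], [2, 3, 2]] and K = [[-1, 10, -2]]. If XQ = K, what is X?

Right-multiplying both sides by Q⁻¹ gives X = KQ⁻¹.
det Q = -5; the adjugate gives Q⁻¹ = [[-1, -11/5, 13/5], [0, 2/5, -1/5], [1, 8/5, -9/5]].
X = KQ⁻¹ = [[-1, 10, -2]] · [[-1, -11/5, 13/5], [0, 2/5, -1/5], [1, 8/5, -9/5]] = [[-1, 3, -1]].

X = [[-1, 3, -1]]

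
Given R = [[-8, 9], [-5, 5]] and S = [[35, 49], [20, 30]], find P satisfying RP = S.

R is on the left of P, so left-multiply by R⁻¹: P = R⁻¹S.
det R = 5; the adjugate gives R⁻¹ = [[1, -9/5], [1, -8/5]].
P = R⁻¹S = [[1, -9/5], [1, -8/5]] · [[35, 49], [20, 30]] = [[-1, -5], [3, 1]].

P = [[-1, -5], [3, 1]]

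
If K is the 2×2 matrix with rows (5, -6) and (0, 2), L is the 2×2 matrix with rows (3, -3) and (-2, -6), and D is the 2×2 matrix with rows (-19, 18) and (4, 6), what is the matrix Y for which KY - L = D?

Y = [[-2, 3], [1, 0]]

KY = D + L = [[-16, 15], [2, 0]].
Left-multiplying both sides by K⁻¹ gives Y = K⁻¹(D + L).
det K = 10, so K⁻¹ = [[1/5, 3/5], [0, 1/2]].
Y = K⁻¹(D + L) = [[-2, 3], [1, 0]].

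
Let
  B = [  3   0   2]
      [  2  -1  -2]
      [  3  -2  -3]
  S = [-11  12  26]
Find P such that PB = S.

P = [[3, -4, -4]]

B is on the right of P, so right-multiply by B⁻¹: P = SB⁻¹.
det B = -5; the adjugate gives B⁻¹ = [[1/5, 4/5, -2/5], [0, 3, -2], [1/5, -6/5, 3/5]].
P = SB⁻¹ = [[-11, 12, 26]] · [[1/5, 4/5, -2/5], [0, 3, -2], [1/5, -6/5, 3/5]] = [[3, -4, -4]].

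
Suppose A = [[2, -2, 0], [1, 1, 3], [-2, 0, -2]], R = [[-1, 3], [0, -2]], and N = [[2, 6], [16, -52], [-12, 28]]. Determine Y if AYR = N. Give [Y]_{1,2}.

Y = A⁻¹NR⁻¹ (apply A⁻¹ on the left and R⁻¹ on the right).
det A = 4; the adjugate gives A⁻¹ = [[-1/2, -1, -3/2], [-1, -1, -3/2], [1/2, 1, 1]].
det R = 2; the adjugate gives R⁻¹ = [[-1, -3/2], [0, -1/2]].
A⁻¹N = [[1, 7], [0, 4], [5, -21]].
Y = (A⁻¹N)R⁻¹ = [[-1, -5], [0, -2], [-5, 3]].

-5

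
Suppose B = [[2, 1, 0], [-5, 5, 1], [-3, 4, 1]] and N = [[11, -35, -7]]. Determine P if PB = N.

Right-multiplying both sides by B⁻¹ gives P = NB⁻¹.
det B = 4; the adjugate gives B⁻¹ = [[1/4, -1/4, 1/4], [1/2, 1/2, -1/2], [-5/4, -11/4, 15/4]].
P = NB⁻¹ = [[11, -35, -7]] · [[1/4, -1/4, 1/4], [1/2, 1/2, -1/2], [-5/4, -11/4, 15/4]] = [[-6, -1, -6]].

P = [[-6, -1, -6]]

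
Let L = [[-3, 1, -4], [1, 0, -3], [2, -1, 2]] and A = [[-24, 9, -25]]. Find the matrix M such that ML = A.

L is on the right of M, so right-multiply by L⁻¹: M = AL⁻¹.
det L = 5; the adjugate gives L⁻¹ = [[-3/5, 2/5, -3/5], [-8/5, 2/5, -13/5], [-1/5, -1/5, -1/5]].
M = AL⁻¹ = [[-24, 9, -25]] · [[-3/5, 2/5, -3/5], [-8/5, 2/5, -13/5], [-1/5, -1/5, -1/5]] = [[5, -1, -4]].

M = [[5, -1, -4]]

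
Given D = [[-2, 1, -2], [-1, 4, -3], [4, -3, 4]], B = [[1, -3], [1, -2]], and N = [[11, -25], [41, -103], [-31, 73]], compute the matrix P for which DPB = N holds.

P = [[2, -1], [5, 4], [-1, -1]]

Left-multiply by D⁻¹ and right-multiply by B⁻¹: P = D⁻¹NB⁻¹.
D has determinant 4; D⁻¹ = [[7/4, 1/2, 5/4], [-2, 0, -1], [-13/4, -1/2, -7/4]].
det B = 1; the adjugate gives B⁻¹ = [[-2, 3], [-1, 1]].
D⁻¹N = [[1, -4], [9, -23], [-2, 5]].
P = (D⁻¹N)B⁻¹ = [[2, -1], [5, 4], [-1, -1]].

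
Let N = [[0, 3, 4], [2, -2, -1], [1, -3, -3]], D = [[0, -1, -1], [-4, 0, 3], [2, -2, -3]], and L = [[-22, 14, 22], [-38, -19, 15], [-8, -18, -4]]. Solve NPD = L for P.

Isolating P: multiply by N⁻¹ from the left and D⁻¹ from the right, so P = N⁻¹LD⁻¹.
det N = -1, so N⁻¹ = [[-3, 3, -5], [-5, 4, -8], [4, -3, 6]].
det D = -2, so D⁻¹ = [[-3, 1/2, 3/2], [3, -1, -2], [-4, 1, 2]].
N⁻¹L = [[-8, -9, -1], [22, -2, -18], [-22, 5, 19]].
P = (N⁻¹L)D⁻¹ = [[1, 4, 4], [0, -5, 1], [5, 3, -5]].

P = [[1, 4, 4], [0, -5, 1], [5, 3, -5]]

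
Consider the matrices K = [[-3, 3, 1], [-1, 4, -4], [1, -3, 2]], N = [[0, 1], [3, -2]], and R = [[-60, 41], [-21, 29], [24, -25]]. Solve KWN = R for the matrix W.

W = K⁻¹RN⁻¹ (apply K⁻¹ on the left and N⁻¹ on the right).
K has determinant 5; K⁻¹ = [[-4/5, -9/5, -16/5], [-2/5, -7/5, -13/5], [-1/5, -6/5, -9/5]].
det N = -3; the adjugate gives N⁻¹ = [[2/3, 1/3], [1, 0]].
K⁻¹R = [[9, -5], [-9, 8], [-6, 2]].
W = (K⁻¹R)N⁻¹ = [[1, 3], [2, -3], [-2, -2]].

W = [[1, 3], [2, -3], [-2, -2]]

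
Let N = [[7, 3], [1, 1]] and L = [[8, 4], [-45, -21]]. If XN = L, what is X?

X = [[1, 1], [-6, -3]]

N is on the right of X, so right-multiply by N⁻¹: X = LN⁻¹.
det N = 4, so N⁻¹ = [[1/4, -3/4], [-1/4, 7/4]].
X = LN⁻¹ = [[8, 4], [-45, -21]] · [[1/4, -3/4], [-1/4, 7/4]] = [[1, 1], [-6, -3]].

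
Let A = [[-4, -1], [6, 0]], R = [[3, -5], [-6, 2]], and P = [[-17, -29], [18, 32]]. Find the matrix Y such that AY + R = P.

Y = [[4, 5], [4, 4]]

AY = P − R = [[-20, -24], [24, 30]].
A is on the left of Y, so left-multiply by A⁻¹: Y = A⁻¹(P − R).
det A = 6, so A⁻¹ = [[0, 1/6], [-1, -2/3]].
Y = A⁻¹(P − R) = [[4, 5], [4, 4]].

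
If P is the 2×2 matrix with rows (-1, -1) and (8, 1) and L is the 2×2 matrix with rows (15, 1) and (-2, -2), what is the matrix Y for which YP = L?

Y = [[1, 2], [2, 0]]

P is on the right of Y, so right-multiply by P⁻¹: Y = LP⁻¹.
P has determinant 7; P⁻¹ = [[1/7, 1/7], [-8/7, -1/7]].
Y = LP⁻¹ = [[15, 1], [-2, -2]] · [[1/7, 1/7], [-8/7, -1/7]] = [[1, 2], [2, 0]].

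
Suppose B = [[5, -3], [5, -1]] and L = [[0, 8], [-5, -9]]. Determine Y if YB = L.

B is on the right of Y, so right-multiply by B⁻¹: Y = LB⁻¹.
B has determinant 10; B⁻¹ = [[-1/10, 3/10], [-1/2, 1/2]].
Y = LB⁻¹ = [[0, 8], [-5, -9]] · [[-1/10, 3/10], [-1/2, 1/2]] = [[-4, 4], [5, -6]].

Y = [[-4, 4], [5, -6]]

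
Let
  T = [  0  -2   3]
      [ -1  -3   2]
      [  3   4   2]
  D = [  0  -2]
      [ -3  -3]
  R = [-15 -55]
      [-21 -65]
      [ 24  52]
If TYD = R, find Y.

Left-multiply by T⁻¹ and right-multiply by D⁻¹: Y = T⁻¹RD⁻¹.
det T = -1, so T⁻¹ = [[14, -16, -5], [-8, 9, 3], [-5, 6, 2]].
det D = -6, so D⁻¹ = [[1/2, -1/3], [-1/2, 0]].
T⁻¹R = [[6, 10], [3, 11], [-3, -11]].
Y = (T⁻¹R)D⁻¹ = [[-2, -2], [-4, -1], [4, 1]].

Y = [[-2, -2], [-4, -1], [4, 1]]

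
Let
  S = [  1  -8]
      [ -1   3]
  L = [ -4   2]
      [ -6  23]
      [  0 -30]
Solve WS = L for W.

W = [[2, 6], [-1, 5], [6, 6]]

Right-multiplying both sides by S⁻¹ gives W = LS⁻¹.
det S = -5, so S⁻¹ = [[-3/5, -8/5], [-1/5, -1/5]].
W = LS⁻¹ = [[-4, 2], [-6, 23], [0, -30]] · [[-3/5, -8/5], [-1/5, -1/5]] = [[2, 6], [-1, 5], [6, 6]].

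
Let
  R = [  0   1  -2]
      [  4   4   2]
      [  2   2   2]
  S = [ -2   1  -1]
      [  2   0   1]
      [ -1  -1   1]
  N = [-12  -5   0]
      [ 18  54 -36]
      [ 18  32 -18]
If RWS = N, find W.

W = [[2, -3, -4], [3, 5, -2], [2, 5, -3]]

W = R⁻¹NS⁻¹ (apply R⁻¹ on the left and S⁻¹ on the right).
R has determinant -4; R⁻¹ = [[-1, 3/2, -5/2], [1, -1, 2], [0, -1/2, 1]].
det S = -3; the adjugate gives S⁻¹ = [[-1/3, 0, -1/3], [1, 1, 0], [2/3, 1, 2/3]].
R⁻¹N = [[-6, 6, -9], [6, 5, 0], [9, 5, 0]].
W = (R⁻¹N)S⁻¹ = [[2, -3, -4], [3, 5, -2], [2, 5, -3]].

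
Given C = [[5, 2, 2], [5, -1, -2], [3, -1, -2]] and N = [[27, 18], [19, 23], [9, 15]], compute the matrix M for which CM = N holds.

M = [[5, 4], [-4, 1], [5, -2]]

Since C multiplies M on the left, M = C⁻¹N.
C has determinant 4; C⁻¹ = [[0, 1/2, -1/2], [1, -4, 5], [-1/2, 11/4, -15/4]].
M = C⁻¹N = [[0, 1/2, -1/2], [1, -4, 5], [-1/2, 11/4, -15/4]] · [[27, 18], [19, 23], [9, 15]] = [[5, 4], [-4, 1], [5, -2]].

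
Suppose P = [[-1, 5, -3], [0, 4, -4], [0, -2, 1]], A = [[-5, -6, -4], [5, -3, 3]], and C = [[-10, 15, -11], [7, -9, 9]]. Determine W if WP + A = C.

W = [[5, -3, -4], [-2, -1, -4]]

WP = C − A = [[-5, 21, -7], [2, -6, 6]].
P is on the right of W, so right-multiply by P⁻¹: W = (C − A)P⁻¹.
det P = 4; the adjugate gives P⁻¹ = [[-1, 1/4, -2], [0, -1/4, -1], [0, -1/2, -1]].
W = (C − A)P⁻¹ = [[5, -3, -4], [-2, -1, -4]].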